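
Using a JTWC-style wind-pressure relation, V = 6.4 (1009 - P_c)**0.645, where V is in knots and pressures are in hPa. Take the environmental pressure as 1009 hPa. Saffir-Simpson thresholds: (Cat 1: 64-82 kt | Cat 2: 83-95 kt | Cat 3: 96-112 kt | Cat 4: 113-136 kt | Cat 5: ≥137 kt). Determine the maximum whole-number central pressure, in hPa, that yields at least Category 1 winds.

Category 1 begins at V = 64 kt.
Required ΔP = (64/6.4)^(1/0.645) = 10.000^1.550 ≈ 35.51 hPa.
P_c ≤ 1009 − 35.51 = 973.49, so the highest integer P_c is 973 hPa.

973 hPa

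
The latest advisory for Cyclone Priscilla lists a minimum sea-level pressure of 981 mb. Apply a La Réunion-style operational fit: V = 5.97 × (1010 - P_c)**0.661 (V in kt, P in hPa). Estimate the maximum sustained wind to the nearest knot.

ΔP = 1010 − 981 = 29 mb.
29^0.661 ≈ 9.261.
V ≈ 5.97 × 9.261 ≈ 55.3 kt.

55 kt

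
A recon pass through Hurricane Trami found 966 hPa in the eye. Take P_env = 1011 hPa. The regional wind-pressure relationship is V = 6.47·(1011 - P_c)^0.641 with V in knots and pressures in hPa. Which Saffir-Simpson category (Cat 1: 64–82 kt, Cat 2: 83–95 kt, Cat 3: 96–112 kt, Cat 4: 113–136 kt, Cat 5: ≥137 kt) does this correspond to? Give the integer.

1

ΔP = 1011 − 966 = 45 hPa.
V ≈ 6.47 × 45^0.641 = 6.47 × 11.47 ≈ 74 kt.
74 kt falls in the Category 1 band.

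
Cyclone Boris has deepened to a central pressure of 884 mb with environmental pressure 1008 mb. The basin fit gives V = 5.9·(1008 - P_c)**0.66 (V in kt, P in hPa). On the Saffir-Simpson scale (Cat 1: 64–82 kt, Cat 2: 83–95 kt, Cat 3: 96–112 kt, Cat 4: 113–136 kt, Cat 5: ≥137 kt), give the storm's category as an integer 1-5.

5

ΔP = 1008 − 884 = 124 mb.
V ≈ 5.9 × 124^0.66 = 5.9 × 24.08 ≈ 142 kt.
142 kt falls in the Category 5 band.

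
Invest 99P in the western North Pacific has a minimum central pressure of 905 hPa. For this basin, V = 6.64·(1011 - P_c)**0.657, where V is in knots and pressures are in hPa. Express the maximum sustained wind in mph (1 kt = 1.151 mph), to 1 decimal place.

ΔP = 1011 − 905 = 106 hPa.
V ≈ 6.64 × 106^0.657 = 6.64 × 21.410 ≈ 142.165 kt.
142.165 × 1.151 ≈ 163.63 mph → 163.6 mph.

163.6 mph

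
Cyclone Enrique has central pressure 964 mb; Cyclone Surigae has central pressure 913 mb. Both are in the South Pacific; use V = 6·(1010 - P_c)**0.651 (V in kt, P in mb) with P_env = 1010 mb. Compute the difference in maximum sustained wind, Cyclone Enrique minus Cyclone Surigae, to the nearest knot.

-45 kt

Cyclone Enrique: ΔP = 46; V ≈ 6 × 46^0.651 ≈ 72.54 kt.
Cyclone Surigae: ΔP = 97; V ≈ 6 × 97^0.651 ≈ 117.91 kt.
Difference ≈ 72.54 − 117.91 = -45.37 → -45 kt.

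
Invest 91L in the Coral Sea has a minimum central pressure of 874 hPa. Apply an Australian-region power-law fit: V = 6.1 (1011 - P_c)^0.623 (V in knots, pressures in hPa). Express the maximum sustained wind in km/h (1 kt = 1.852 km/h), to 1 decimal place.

242.2 km/h

ΔP = 1011 − 874 = 137 hPa.
V ≈ 6.1 × 137^0.623 = 6.1 × 21.438 ≈ 130.770 kt.
130.770 × 1.852 ≈ 242.19 km/h → 242.2 km/h.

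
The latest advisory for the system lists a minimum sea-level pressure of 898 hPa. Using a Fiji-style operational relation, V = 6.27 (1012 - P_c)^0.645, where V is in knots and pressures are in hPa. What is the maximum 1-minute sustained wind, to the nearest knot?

133 kt

ΔP = 1012 − 898 = 114 hPa.
114^0.645 ≈ 21.218.
V ≈ 6.27 × 21.218 ≈ 133.0 kt.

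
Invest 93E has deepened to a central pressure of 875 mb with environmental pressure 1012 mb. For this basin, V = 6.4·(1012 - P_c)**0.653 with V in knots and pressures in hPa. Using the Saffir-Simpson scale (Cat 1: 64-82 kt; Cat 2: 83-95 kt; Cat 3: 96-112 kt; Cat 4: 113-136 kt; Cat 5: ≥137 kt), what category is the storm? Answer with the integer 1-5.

ΔP = 1012 − 875 = 137 mb.
V ≈ 6.4 × 137^0.653 = 6.4 × 24.85 ≈ 159 kt.
159 kt falls in the Category 5 band.

5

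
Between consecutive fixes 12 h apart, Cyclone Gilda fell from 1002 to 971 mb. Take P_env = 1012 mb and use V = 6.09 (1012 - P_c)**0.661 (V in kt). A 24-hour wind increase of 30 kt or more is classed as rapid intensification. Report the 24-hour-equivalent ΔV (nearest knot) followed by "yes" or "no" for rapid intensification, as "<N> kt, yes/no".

V₁: ΔP = 10, V ≈ 6.09 × 10^0.661 ≈ 27.90 kt.
V₂: ΔP = 41, V ≈ 6.09 × 41^0.661 ≈ 70.90 kt.
ΔV over 12 h = 43.00 kt → 24 h equivalent = 43.00 × 24/12 ≈ 86.00 kt.
86 kt ≥ 30 kt ⇒ rapid intensification.

86 kt, yes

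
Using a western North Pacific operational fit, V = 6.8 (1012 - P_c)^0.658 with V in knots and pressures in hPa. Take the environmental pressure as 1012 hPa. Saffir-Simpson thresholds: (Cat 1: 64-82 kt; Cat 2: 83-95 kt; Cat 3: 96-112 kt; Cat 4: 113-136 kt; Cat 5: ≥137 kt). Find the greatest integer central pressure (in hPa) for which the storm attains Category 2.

Category 2 begins at V = 83 kt.
Required ΔP = (83/6.8)^(1/0.658) = 12.206^1.520 ≈ 44.80 hPa.
P_c ≤ 1012 − 44.80 = 967.20, so the highest integer P_c is 967 hPa.

967 hPa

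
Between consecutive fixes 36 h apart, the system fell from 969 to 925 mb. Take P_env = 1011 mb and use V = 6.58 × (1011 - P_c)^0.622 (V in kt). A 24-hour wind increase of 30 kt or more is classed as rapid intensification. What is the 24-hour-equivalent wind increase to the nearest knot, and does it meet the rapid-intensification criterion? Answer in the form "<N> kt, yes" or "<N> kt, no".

25 kt, no

V₁: ΔP = 42, V ≈ 6.58 × 42^0.622 ≈ 67.28 kt.
V₂: ΔP = 86, V ≈ 6.58 × 86^0.622 ≈ 105.07 kt.
ΔV over 36 h = 37.79 kt → 24 h equivalent = 37.79 × 24/36 ≈ 25.19 kt.
25 kt < 30 kt ⇒ not rapid intensification.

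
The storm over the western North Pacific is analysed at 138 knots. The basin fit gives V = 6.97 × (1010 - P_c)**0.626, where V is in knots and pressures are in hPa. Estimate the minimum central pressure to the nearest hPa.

892 hPa

ΔP = (V / 6.97)^(1/0.626) = (138/6.97)^1.597.
138/6.97 = 19.799; 19.799^1.597 ≈ 117.85 hPa.
P_c = 1010 − 117.85 = 892.15 ≈ 892 hPa.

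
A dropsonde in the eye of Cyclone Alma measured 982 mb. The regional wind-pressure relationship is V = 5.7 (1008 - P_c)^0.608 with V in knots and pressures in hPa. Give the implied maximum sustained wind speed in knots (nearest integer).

41 kt

ΔP = 1008 − 982 = 26 mb.
26^0.608 ≈ 7.249.
V ≈ 5.7 × 7.249 ≈ 41.3 kt.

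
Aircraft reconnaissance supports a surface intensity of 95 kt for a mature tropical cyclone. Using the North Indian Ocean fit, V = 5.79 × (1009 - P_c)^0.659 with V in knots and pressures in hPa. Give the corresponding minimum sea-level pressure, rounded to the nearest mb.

ΔP = (V / 5.79)^(1/0.659) = (95/5.79)^1.517.
95/5.79 = 16.408; 16.408^1.517 ≈ 69.79 mb.
P_c = 1009 − 69.79 = 939.21 ≈ 939 mb.

939 mb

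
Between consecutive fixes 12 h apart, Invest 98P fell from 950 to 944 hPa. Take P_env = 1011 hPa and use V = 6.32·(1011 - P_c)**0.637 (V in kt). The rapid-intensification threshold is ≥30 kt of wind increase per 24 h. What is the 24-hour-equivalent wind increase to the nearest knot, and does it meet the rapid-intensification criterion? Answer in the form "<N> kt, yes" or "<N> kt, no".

11 kt, no

V₁: ΔP = 61, V ≈ 6.32 × 61^0.637 ≈ 86.69 kt.
V₂: ΔP = 67, V ≈ 6.32 × 67^0.637 ≈ 92.03 kt.
ΔV over 12 h = 5.34 kt → 24 h equivalent = 5.34 × 24/12 ≈ 10.68 kt.
11 kt < 30 kt ⇒ not rapid intensification.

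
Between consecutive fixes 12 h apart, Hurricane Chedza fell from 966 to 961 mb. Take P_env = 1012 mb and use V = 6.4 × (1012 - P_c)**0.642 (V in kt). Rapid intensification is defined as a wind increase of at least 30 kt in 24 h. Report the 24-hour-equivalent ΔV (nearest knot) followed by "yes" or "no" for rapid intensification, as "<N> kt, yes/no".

V₁: ΔP = 46, V ≈ 6.4 × 46^0.642 ≈ 74.76 kt.
V₂: ΔP = 51, V ≈ 6.4 × 51^0.642 ≈ 79.88 kt.
ΔV over 12 h = 5.12 kt → 24 h equivalent = 5.12 × 24/12 ≈ 10.24 kt.
10 kt < 30 kt ⇒ not rapid intensification.

10 kt, no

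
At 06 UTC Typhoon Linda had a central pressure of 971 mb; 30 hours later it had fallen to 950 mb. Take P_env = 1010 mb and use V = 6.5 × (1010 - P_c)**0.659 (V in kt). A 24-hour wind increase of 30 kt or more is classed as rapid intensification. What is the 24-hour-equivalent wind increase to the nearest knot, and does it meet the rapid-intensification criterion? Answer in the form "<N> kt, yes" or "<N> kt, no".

19 kt, no

V₁: ΔP = 39, V ≈ 6.5 × 39^0.659 ≈ 72.68 kt.
V₂: ΔP = 60, V ≈ 6.5 × 60^0.659 ≈ 96.54 kt.
ΔV over 30 h = 23.86 kt → 24 h equivalent = 23.86 × 24/30 ≈ 19.09 kt.
19 kt < 30 kt ⇒ not rapid intensification.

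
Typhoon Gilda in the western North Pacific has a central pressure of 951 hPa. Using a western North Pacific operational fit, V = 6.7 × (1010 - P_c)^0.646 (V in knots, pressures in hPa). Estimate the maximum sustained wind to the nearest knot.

ΔP = 1010 − 951 = 59 hPa.
59^0.646 ≈ 13.931.
V ≈ 6.7 × 13.931 ≈ 93.3 kt.

93 kt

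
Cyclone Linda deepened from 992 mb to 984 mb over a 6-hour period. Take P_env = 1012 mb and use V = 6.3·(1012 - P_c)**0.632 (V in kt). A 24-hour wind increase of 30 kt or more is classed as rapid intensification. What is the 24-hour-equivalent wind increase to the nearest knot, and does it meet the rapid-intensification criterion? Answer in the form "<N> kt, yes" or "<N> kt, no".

V₁: ΔP = 20, V ≈ 6.3 × 20^0.632 ≈ 41.84 kt.
V₂: ΔP = 28, V ≈ 6.3 × 28^0.632 ≈ 51.75 kt.
ΔV over 6 h = 9.91 kt → 24 h equivalent = 9.91 × 24/6 ≈ 39.64 kt.
40 kt ≥ 30 kt ⇒ rapid intensification.

40 kt, yes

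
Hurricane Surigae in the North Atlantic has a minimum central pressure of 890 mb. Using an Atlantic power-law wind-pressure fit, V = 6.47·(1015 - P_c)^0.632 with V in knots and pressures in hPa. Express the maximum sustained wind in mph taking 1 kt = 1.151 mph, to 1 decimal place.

157.5 mph

ΔP = 1015 − 890 = 125 mb.
V ≈ 6.47 × 125^0.632 = 6.47 × 21.147 ≈ 136.821 kt.
136.821 × 1.151 ≈ 157.48 mph → 157.5 mph.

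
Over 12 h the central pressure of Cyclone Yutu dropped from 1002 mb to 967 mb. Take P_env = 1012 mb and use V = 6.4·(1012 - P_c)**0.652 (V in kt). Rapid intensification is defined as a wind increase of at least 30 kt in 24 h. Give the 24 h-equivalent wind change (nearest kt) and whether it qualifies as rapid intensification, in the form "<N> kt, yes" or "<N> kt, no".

V₁: ΔP = 10, V ≈ 6.4 × 10^0.652 ≈ 28.72 kt.
V₂: ΔP = 45, V ≈ 6.4 × 45^0.652 ≈ 76.57 kt.
ΔV over 12 h = 47.85 kt → 24 h equivalent = 47.85 × 24/12 ≈ 95.70 kt.
96 kt ≥ 30 kt ⇒ rapid intensification.

96 kt, yes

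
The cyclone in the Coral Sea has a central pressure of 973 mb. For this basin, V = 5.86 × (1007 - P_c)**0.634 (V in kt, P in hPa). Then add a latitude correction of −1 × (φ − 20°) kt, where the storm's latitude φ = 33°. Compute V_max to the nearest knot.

42 kt

ΔP = 1007 − 973 = 34 mb.
34^0.634 ≈ 9.353.
V ≈ 5.86 × 9.353 ≈ 54.8 kt.
Latitude correction: −1 × (33 − 20) = -13 kt.
Corrected V ≈ 41.8 kt → 42 kt.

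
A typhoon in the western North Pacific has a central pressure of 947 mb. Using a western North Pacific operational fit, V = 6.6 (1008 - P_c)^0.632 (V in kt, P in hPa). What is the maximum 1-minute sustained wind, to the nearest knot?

89 kt

ΔP = 1008 − 947 = 61 mb.
61^0.632 ≈ 13.438.
V ≈ 6.6 × 13.438 ≈ 88.7 kt.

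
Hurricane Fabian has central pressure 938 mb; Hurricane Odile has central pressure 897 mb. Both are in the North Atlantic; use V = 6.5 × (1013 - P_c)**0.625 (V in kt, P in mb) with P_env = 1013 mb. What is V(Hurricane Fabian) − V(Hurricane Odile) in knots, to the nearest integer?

-30 kt

Hurricane Fabian: ΔP = 75; V ≈ 6.5 × 75^0.625 ≈ 96.57 kt.
Hurricane Odile: ΔP = 116; V ≈ 6.5 × 116^0.625 ≈ 126.82 kt.
Difference ≈ 96.57 − 126.82 = -30.25 → -30 kt.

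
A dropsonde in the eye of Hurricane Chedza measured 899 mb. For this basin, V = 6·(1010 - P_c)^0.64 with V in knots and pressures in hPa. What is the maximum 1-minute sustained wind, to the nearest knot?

ΔP = 1010 − 899 = 111 mb.
111^0.64 ≈ 20.371.
V ≈ 6 × 20.371 ≈ 122.2 kt.

122 kt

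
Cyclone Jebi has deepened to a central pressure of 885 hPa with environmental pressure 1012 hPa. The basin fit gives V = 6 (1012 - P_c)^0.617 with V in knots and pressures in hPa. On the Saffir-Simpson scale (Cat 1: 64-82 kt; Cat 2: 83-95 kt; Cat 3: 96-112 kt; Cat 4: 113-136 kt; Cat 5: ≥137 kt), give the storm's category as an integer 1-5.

4

ΔP = 1012 − 885 = 127 hPa.
V ≈ 6 × 127^0.617 = 6 × 19.86 ≈ 119 kt.
119 kt falls in the Category 4 band.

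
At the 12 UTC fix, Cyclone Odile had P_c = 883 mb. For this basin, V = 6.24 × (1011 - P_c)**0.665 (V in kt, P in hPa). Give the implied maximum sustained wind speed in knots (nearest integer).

157 kt

ΔP = 1011 − 883 = 128 mb.
128^0.665 ≈ 25.194.
V ≈ 6.24 × 25.194 ≈ 157.2 kt.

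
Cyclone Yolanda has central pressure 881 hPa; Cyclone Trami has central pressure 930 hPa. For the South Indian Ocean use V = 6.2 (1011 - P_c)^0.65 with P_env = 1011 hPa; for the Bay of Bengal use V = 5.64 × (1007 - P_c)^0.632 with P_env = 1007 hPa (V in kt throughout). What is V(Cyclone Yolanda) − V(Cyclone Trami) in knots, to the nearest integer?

59 kt

Cyclone Yolanda: ΔP = 130; V ≈ 6.2 × 130^0.65 ≈ 146.71 kt.
Cyclone Trami: ΔP = 77; V ≈ 5.64 × 77^0.632 ≈ 87.81 kt.
Difference ≈ 146.71 − 87.81 = 58.90 → 59 kt.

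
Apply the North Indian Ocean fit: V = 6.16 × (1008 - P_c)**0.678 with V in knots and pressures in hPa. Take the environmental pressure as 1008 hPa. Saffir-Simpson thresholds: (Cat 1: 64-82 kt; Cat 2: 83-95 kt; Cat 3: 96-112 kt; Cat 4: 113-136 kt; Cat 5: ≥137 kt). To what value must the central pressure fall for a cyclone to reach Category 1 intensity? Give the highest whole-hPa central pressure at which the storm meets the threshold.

Category 1 begins at V = 64 kt.
Required ΔP = (64/6.16)^(1/0.678) = 10.390^1.475 ≈ 31.58 hPa.
P_c ≤ 1008 − 31.58 = 976.42, so the highest integer P_c is 976 hPa.

976 hPa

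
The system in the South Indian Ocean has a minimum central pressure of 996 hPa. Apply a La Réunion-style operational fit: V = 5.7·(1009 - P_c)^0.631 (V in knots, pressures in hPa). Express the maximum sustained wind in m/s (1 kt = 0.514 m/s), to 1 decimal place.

ΔP = 1009 − 996 = 13 hPa.
V ≈ 5.7 × 13^0.631 = 5.7 × 5.045 ≈ 28.759 kt.
28.759 × 0.514 ≈ 14.78 m/s → 14.8 m/s.

14.8 m/s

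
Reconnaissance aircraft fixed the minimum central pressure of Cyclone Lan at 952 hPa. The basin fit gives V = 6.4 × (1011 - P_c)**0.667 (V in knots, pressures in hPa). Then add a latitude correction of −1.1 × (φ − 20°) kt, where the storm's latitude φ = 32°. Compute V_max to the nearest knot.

ΔP = 1011 − 952 = 59 hPa.
59^0.667 ≈ 15.176.
V ≈ 6.4 × 15.176 ≈ 97.1 kt.
Latitude correction: −1.1 × (32 − 20) = -13.2 kt.
Corrected V ≈ 83.9 kt → 84 kt.

84 kt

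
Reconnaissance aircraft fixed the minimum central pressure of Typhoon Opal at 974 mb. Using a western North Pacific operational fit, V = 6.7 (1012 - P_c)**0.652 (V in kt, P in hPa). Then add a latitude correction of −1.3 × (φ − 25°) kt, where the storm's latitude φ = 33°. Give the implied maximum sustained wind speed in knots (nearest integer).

61 kt

ΔP = 1012 − 974 = 38 mb.
38^0.652 ≈ 10.716.
V ≈ 6.7 × 10.716 ≈ 71.8 kt.
Latitude correction: −1.3 × (33 − 25) = -10.4 kt.
Corrected V ≈ 61.4 kt → 61 kt.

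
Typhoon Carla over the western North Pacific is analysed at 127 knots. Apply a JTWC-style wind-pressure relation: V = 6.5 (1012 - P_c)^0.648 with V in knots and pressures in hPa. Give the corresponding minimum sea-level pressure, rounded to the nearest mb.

914 mb

ΔP = (V / 6.5)^(1/0.648) = (127/6.5)^1.543.
127/6.5 = 19.538; 19.538^1.543 ≈ 98.20 mb.
P_c = 1012 − 98.20 = 913.80 ≈ 914 mb.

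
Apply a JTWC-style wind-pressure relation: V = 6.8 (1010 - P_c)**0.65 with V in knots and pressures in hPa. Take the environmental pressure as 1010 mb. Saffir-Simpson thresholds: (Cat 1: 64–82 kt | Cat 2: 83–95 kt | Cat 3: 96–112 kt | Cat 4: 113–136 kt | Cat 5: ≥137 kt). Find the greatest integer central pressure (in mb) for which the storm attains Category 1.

978 mb

Category 1 begins at V = 64 kt.
Required ΔP = (64/6.8)^(1/0.65) = 9.412^1.538 ≈ 31.47 mb.
P_c ≤ 1010 − 31.47 = 978.53, so the highest integer P_c is 978 mb.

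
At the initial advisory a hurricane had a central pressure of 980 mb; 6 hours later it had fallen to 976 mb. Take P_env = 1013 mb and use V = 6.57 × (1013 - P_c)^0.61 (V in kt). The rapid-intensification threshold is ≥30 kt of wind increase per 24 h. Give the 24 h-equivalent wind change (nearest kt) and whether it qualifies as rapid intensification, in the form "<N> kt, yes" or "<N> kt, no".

16 kt, no

V₁: ΔP = 33, V ≈ 6.57 × 33^0.61 ≈ 55.44 kt.
V₂: ΔP = 37, V ≈ 6.57 × 37^0.61 ≈ 59.45 kt.
ΔV over 6 h = 4.01 kt → 24 h equivalent = 4.01 × 24/6 ≈ 16.04 kt.
16 kt < 30 kt ⇒ not rapid intensification.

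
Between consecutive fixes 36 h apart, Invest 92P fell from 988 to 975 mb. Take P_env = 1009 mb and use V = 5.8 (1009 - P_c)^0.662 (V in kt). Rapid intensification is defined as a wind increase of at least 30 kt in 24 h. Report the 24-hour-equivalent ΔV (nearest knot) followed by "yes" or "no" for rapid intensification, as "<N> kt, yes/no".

V₁: ΔP = 21, V ≈ 5.8 × 21^0.662 ≈ 43.52 kt.
V₂: ΔP = 34, V ≈ 5.8 × 34^0.662 ≈ 59.88 kt.
ΔV over 36 h = 16.36 kt → 24 h equivalent = 16.36 × 24/36 ≈ 10.91 kt.
11 kt < 30 kt ⇒ not rapid intensification.

11 kt, no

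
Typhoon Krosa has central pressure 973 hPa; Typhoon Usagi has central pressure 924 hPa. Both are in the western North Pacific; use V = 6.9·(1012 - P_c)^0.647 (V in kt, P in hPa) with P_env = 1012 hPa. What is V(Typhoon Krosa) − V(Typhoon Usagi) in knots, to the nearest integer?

-51 kt

Typhoon Krosa: ΔP = 39; V ≈ 6.9 × 39^0.647 ≈ 73.84 kt.
Typhoon Usagi: ΔP = 88; V ≈ 6.9 × 88^0.647 ≈ 125.01 kt.
Difference ≈ 73.84 − 125.01 = -51.17 → -51 kt.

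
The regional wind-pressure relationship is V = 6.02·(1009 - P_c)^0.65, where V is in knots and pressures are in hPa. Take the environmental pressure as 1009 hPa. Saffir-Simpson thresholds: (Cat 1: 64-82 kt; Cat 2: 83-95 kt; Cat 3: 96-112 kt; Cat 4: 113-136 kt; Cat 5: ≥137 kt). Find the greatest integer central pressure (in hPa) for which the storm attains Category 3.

938 hPa

Category 3 begins at V = 96 kt.
Required ΔP = (96/6.02)^(1/0.65) = 15.947^1.538 ≈ 70.84 hPa.
P_c ≤ 1009 − 70.84 = 938.16, so the highest integer P_c is 938 hPa.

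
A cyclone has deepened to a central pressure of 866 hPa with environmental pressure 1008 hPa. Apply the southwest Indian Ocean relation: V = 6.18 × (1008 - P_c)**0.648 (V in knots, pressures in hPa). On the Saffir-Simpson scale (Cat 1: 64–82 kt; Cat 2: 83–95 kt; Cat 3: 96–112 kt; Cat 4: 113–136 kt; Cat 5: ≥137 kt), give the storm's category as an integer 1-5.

5

ΔP = 1008 − 866 = 142 hPa.
V ≈ 6.18 × 142^0.648 = 6.18 × 24.81 ≈ 153 kt.
153 kt falls in the Category 5 band.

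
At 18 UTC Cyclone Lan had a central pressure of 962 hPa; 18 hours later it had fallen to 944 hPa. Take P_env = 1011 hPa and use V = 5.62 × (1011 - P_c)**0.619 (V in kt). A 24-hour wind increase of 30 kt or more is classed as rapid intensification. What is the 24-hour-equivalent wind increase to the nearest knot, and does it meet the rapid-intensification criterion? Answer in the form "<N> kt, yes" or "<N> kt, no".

V₁: ΔP = 49, V ≈ 5.62 × 49^0.619 ≈ 62.51 kt.
V₂: ΔP = 67, V ≈ 5.62 × 67^0.619 ≈ 75.87 kt.
ΔV over 18 h = 13.36 kt → 24 h equivalent = 13.36 × 24/18 ≈ 17.81 kt.
18 kt < 30 kt ⇒ not rapid intensification.

18 kt, no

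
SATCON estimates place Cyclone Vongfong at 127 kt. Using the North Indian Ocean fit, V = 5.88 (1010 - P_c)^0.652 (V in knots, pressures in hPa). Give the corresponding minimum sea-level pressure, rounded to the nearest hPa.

ΔP = (V / 5.88)^(1/0.652) = (127/5.88)^1.534.
127/5.88 = 21.599; 21.599^1.534 ≈ 111.34 hPa.
P_c = 1010 − 111.34 = 898.66 ≈ 899 hPa.

899 hPa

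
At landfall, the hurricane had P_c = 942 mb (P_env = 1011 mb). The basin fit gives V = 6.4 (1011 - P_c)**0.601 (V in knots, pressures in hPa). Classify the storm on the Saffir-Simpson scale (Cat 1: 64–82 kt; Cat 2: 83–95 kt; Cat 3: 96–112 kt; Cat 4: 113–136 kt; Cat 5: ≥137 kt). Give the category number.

ΔP = 1011 − 942 = 69 mb.
V ≈ 6.4 × 69^0.601 = 6.4 × 12.74 ≈ 82 kt.
82 kt falls in the Category 1 band.

1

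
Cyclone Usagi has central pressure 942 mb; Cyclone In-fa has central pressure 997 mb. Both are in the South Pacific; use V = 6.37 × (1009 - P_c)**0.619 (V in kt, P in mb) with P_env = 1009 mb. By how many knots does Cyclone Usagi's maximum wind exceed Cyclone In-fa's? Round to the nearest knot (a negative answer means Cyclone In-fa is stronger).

56 kt

Cyclone Usagi: ΔP = 67; V ≈ 6.37 × 67^0.619 ≈ 86.00 kt.
Cyclone In-fa: ΔP = 12; V ≈ 6.37 × 12^0.619 ≈ 29.66 kt.
Difference ≈ 86.00 − 29.66 = 56.34 → 56 kt.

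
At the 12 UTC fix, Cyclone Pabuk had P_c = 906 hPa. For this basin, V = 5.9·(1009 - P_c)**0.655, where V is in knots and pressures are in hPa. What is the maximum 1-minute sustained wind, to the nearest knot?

123 kt

ΔP = 1009 − 906 = 103 hPa.
103^0.655 ≈ 20.817.
V ≈ 5.9 × 20.817 ≈ 122.8 kt.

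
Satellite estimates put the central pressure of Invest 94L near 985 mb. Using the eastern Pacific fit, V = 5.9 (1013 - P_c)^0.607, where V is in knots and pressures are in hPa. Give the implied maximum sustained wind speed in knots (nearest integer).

45 kt

ΔP = 1013 − 985 = 28 mb.
28^0.607 ≈ 7.558.
V ≈ 5.9 × 7.558 ≈ 44.6 kt.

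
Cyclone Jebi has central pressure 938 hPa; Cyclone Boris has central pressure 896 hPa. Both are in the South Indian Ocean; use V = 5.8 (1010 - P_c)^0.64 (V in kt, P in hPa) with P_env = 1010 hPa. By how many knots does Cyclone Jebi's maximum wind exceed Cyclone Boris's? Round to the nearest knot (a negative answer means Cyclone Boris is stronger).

-31 kt

Cyclone Jebi: ΔP = 72; V ≈ 5.8 × 72^0.64 ≈ 89.56 kt.
Cyclone Boris: ΔP = 114; V ≈ 5.8 × 114^0.64 ≈ 120.18 kt.
Difference ≈ 89.56 − 120.18 = -30.62 → -31 kt.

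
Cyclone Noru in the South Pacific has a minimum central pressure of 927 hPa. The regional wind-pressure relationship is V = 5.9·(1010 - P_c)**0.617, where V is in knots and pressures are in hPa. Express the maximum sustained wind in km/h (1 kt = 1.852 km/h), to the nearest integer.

167 km/h

ΔP = 1010 − 927 = 83 hPa.
V ≈ 5.9 × 83^0.617 = 5.9 × 15.278 ≈ 90.141 kt.
90.141 × 1.852 ≈ 166.94 km/h → 167 km/h.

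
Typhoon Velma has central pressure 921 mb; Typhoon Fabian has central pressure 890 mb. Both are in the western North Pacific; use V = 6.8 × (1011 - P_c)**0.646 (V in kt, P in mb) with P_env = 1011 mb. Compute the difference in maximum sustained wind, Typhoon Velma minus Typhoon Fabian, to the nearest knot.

Typhoon Velma: ΔP = 90; V ≈ 6.8 × 90^0.646 ≈ 124.44 kt.
Typhoon Fabian: ΔP = 121; V ≈ 6.8 × 121^0.646 ≈ 150.66 kt.
Difference ≈ 124.44 − 150.66 = -26.22 → -26 kt.

-26 kt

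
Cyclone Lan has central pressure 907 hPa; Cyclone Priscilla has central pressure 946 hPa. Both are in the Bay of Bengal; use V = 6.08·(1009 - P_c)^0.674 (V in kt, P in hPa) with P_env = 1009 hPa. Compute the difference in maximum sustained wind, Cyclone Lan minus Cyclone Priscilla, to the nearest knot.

Cyclone Lan: ΔP = 102; V ≈ 6.08 × 102^0.674 ≈ 137.31 kt.
Cyclone Priscilla: ΔP = 63; V ≈ 6.08 × 63^0.674 ≈ 99.23 kt.
Difference ≈ 137.31 − 99.23 = 38.08 → 38 kt.

38 kt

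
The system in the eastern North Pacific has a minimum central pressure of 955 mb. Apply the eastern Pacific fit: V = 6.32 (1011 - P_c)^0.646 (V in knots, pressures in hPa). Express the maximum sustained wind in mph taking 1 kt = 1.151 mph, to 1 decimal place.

98.0 mph

ΔP = 1011 − 955 = 56 mb.
V ≈ 6.32 × 56^0.646 = 6.32 × 13.469 ≈ 85.123 kt.
85.123 × 1.151 ≈ 97.98 mph → 98.0 mph.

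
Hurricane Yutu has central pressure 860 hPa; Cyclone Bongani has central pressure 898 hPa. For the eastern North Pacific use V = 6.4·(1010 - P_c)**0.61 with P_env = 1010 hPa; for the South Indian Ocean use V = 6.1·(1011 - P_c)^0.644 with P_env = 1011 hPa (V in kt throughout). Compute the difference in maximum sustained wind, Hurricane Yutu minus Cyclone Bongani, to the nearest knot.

8 kt

Hurricane Yutu: ΔP = 150; V ≈ 6.4 × 150^0.61 ≈ 136.02 kt.
Cyclone Bongani: ΔP = 113; V ≈ 6.1 × 113^0.644 ≈ 128.09 kt.
Difference ≈ 136.02 − 128.09 = 7.93 → 8 kt.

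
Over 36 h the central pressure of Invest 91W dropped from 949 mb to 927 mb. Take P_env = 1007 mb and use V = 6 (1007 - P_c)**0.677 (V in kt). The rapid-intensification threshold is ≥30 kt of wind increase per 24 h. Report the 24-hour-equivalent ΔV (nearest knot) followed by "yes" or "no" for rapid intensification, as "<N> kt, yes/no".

V₁: ΔP = 58, V ≈ 6 × 58^0.677 ≈ 93.75 kt.
V₂: ΔP = 80, V ≈ 6 × 80^0.677 ≈ 116.56 kt.
ΔV over 36 h = 22.81 kt → 24 h equivalent = 22.81 × 24/36 ≈ 15.21 kt.
15 kt < 30 kt ⇒ not rapid intensification.

15 kt, no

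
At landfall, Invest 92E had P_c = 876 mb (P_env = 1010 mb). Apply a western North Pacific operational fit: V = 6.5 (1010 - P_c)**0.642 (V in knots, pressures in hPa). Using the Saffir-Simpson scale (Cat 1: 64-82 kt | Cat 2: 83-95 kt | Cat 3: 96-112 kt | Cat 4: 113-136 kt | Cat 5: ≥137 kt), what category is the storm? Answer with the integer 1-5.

ΔP = 1010 − 876 = 134 mb.
V ≈ 6.5 × 134^0.642 = 6.5 × 23.21 ≈ 151 kt.
151 kt falls in the Category 5 band.

5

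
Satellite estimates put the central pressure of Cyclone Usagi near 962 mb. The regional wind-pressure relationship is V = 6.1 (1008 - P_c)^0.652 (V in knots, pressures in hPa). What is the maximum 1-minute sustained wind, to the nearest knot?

ΔP = 1008 − 962 = 46 mb.
46^0.652 ≈ 12.137.
V ≈ 6.1 × 12.137 ≈ 74.0 kt.

74 kt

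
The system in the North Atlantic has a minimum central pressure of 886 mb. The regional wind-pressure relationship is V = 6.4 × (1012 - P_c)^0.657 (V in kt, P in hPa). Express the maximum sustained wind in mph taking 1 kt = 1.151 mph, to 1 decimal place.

176.7 mph

ΔP = 1012 − 886 = 126 mb.
V ≈ 6.4 × 126^0.657 = 6.4 × 23.985 ≈ 153.505 kt.
153.505 × 1.151 ≈ 176.68 mph → 176.7 mph.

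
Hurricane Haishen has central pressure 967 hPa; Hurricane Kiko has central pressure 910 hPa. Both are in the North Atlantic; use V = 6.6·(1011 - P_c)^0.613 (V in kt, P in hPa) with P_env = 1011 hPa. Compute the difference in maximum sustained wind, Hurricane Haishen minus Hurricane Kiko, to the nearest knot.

Hurricane Haishen: ΔP = 44; V ≈ 6.6 × 44^0.613 ≈ 67.14 kt.
Hurricane Kiko: ΔP = 101; V ≈ 6.6 × 101^0.613 ≈ 111.74 kt.
Difference ≈ 67.14 − 111.74 = -44.60 → -45 kt.

-45 kt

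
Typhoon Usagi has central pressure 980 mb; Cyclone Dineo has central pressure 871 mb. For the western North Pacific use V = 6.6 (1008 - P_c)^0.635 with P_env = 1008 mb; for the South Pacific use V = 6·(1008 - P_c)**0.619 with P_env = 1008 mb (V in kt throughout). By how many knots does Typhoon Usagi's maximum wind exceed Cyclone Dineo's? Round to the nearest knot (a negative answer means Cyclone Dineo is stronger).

-71 kt

Typhoon Usagi: ΔP = 28; V ≈ 6.6 × 28^0.635 ≈ 54.76 kt.
Cyclone Dineo: ΔP = 137; V ≈ 6 × 137^0.619 ≈ 126.12 kt.
Difference ≈ 54.76 − 126.12 = -71.36 → -71 kt.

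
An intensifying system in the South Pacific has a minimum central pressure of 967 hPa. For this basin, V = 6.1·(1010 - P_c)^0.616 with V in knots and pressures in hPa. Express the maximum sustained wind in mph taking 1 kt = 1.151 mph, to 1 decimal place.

71.2 mph

ΔP = 1010 − 967 = 43 hPa.
V ≈ 6.1 × 43^0.616 = 6.1 × 10.144 ≈ 61.879 kt.
61.879 × 1.151 ≈ 71.22 mph → 71.2 mph.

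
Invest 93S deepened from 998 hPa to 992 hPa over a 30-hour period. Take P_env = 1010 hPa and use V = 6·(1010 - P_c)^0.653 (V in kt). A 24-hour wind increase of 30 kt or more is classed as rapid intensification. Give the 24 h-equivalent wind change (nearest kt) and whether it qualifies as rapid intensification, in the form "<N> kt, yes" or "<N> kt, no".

7 kt, no

V₁: ΔP = 12, V ≈ 6 × 12^0.653 ≈ 30.40 kt.
V₂: ΔP = 18, V ≈ 6 × 18^0.653 ≈ 39.61 kt.
ΔV over 30 h = 9.21 kt → 24 h equivalent = 9.21 × 24/30 ≈ 7.37 kt.
7 kt < 30 kt ⇒ not rapid intensification.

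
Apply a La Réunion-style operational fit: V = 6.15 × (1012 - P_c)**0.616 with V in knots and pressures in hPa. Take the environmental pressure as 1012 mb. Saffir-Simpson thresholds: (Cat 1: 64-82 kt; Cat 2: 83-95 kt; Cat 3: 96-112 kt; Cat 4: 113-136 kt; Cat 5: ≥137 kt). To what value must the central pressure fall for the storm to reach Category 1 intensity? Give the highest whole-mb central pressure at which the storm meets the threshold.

Category 1 begins at V = 64 kt.
Required ΔP = (64/6.15)^(1/0.616) = 10.407^1.623 ≈ 44.82 mb.
P_c ≤ 1012 − 44.82 = 967.18, so the highest integer P_c is 967 mb.

967 mb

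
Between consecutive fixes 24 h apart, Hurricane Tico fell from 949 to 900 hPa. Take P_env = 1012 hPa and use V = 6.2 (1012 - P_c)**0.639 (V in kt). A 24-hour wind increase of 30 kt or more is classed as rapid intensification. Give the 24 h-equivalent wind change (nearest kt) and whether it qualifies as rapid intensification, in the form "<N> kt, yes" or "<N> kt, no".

39 kt, yes

V₁: ΔP = 63, V ≈ 6.2 × 63^0.639 ≈ 87.53 kt.
V₂: ΔP = 112, V ≈ 6.2 × 112^0.639 ≈ 126.43 kt.
ΔV over 24 h = 38.90 kt → 24 h equivalent = 38.90 × 24/24 ≈ 38.90 kt.
39 kt ≥ 30 kt ⇒ rapid intensification.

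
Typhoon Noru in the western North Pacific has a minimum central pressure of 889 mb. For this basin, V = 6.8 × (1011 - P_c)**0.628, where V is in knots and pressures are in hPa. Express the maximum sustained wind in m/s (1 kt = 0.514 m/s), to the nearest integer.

71 m/s

ΔP = 1011 − 889 = 122 mb.
V ≈ 6.8 × 122^0.628 = 6.8 × 20.428 ≈ 138.913 kt.
138.913 × 0.514 ≈ 71.40 m/s → 71 m/s.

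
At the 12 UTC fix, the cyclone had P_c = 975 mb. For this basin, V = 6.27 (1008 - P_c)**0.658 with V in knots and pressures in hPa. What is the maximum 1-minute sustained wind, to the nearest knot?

ΔP = 1008 − 975 = 33 mb.
33^0.658 ≈ 9.981.
V ≈ 6.27 × 9.981 ≈ 62.6 kt.

63 kt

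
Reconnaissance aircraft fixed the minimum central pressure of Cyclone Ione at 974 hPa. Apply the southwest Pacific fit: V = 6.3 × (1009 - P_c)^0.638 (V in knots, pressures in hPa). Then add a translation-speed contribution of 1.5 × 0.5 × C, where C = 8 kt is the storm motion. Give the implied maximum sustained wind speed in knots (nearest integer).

ΔP = 1009 − 974 = 35 hPa.
35^0.638 ≈ 9.663.
V ≈ 6.3 × 9.663 ≈ 60.9 kt.
Translation term: 1.5 × 0.5 × 8 = 6 kt.
Corrected V ≈ 66.9 kt → 67 kt.

67 kt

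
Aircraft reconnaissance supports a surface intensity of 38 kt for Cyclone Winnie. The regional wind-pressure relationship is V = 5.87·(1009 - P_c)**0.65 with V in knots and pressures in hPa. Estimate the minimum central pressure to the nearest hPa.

ΔP = (V / 5.87)^(1/0.65) = (38/5.87)^1.538.
38/5.87 = 6.474; 6.474^1.538 ≈ 17.70 hPa.
P_c = 1009 − 17.70 = 991.30 ≈ 991 hPa.

991 hPa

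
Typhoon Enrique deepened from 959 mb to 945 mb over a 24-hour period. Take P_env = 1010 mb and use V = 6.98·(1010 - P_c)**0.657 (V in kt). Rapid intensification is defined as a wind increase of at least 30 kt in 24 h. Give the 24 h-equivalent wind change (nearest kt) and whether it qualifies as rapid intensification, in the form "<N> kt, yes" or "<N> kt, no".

V₁: ΔP = 51, V ≈ 6.98 × 51^0.657 ≈ 92.41 kt.
V₂: ΔP = 65, V ≈ 6.98 × 65^0.657 ≈ 108.38 kt.
ΔV over 24 h = 15.97 kt → 24 h equivalent = 15.97 × 24/24 ≈ 15.97 kt.
16 kt < 30 kt ⇒ not rapid intensification.

16 kt, no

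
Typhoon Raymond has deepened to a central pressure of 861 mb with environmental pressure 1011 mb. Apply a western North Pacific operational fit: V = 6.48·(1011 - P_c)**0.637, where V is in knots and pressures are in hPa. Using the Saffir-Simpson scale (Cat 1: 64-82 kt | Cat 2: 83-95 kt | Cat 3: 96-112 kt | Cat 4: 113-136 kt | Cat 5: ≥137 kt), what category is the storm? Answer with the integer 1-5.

5

ΔP = 1011 − 861 = 150 mb.
V ≈ 6.48 × 150^0.637 = 6.48 × 24.33 ≈ 158 kt.
158 kt falls in the Category 5 band.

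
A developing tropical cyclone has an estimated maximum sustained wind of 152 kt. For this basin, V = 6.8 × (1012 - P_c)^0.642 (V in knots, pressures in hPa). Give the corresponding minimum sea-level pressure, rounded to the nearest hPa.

ΔP = (V / 6.8)^(1/0.642) = (152/6.8)^1.558.
152/6.8 = 22.353; 22.353^1.558 ≈ 126.41 hPa.
P_c = 1012 − 126.41 = 885.59 ≈ 886 hPa.

886 hPa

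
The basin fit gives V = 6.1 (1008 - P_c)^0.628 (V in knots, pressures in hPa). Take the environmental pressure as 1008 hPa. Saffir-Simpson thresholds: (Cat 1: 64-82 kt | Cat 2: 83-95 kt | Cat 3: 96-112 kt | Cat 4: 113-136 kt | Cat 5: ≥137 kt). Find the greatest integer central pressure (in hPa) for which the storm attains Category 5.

866 hPa

Category 5 begins at V = 137 kt.
Required ΔP = (137/6.1)^(1/0.628) = 22.459^1.592 ≈ 141.87 hPa.
P_c ≤ 1008 − 141.87 = 866.13, so the highest integer P_c is 866 hPa.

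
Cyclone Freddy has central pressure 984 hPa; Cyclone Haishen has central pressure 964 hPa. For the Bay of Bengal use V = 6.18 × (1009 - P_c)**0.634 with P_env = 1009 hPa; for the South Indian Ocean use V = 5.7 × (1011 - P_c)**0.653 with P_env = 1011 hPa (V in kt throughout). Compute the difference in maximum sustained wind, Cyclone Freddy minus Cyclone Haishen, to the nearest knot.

-23 kt

Cyclone Freddy: ΔP = 25; V ≈ 6.18 × 25^0.634 ≈ 47.56 kt.
Cyclone Haishen: ΔP = 47; V ≈ 5.7 × 47^0.653 ≈ 70.43 kt.
Difference ≈ 47.56 − 70.43 = -22.87 → -23 kt.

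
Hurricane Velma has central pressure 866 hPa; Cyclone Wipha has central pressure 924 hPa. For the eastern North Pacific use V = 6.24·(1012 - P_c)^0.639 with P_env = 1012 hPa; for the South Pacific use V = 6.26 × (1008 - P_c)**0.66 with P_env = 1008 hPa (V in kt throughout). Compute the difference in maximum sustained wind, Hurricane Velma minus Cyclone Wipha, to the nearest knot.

34 kt

Hurricane Velma: ΔP = 146; V ≈ 6.24 × 146^0.639 ≈ 150.73 kt.
Cyclone Wipha: ΔP = 84; V ≈ 6.26 × 84^0.66 ≈ 116.57 kt.
Difference ≈ 150.73 − 116.57 = 34.16 → 34 kt.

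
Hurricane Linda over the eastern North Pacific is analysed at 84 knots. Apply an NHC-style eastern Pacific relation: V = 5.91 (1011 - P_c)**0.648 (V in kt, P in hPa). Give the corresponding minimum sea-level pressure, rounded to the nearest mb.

951 mb

ΔP = (V / 5.91)^(1/0.648) = (84/5.91)^1.543.
84/5.91 = 14.213; 14.213^1.543 ≈ 60.10 mb.
P_c = 1011 − 60.10 = 950.90 ≈ 951 mb.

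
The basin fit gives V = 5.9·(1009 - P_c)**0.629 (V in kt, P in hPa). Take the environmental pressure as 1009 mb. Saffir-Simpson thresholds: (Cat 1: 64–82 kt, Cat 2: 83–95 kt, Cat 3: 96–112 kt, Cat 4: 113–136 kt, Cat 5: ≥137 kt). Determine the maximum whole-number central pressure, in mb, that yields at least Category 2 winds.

942 mb

Category 2 begins at V = 83 kt.
Required ΔP = (83/5.9)^(1/0.629) = 14.068^1.590 ≈ 66.91 mb.
P_c ≤ 1009 − 66.91 = 942.09, so the highest integer P_c is 942 mb.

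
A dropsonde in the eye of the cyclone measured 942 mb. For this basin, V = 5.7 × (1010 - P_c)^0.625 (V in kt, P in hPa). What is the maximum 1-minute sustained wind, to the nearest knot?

ΔP = 1010 − 942 = 68 mb.
68^0.625 ≈ 13.974.
V ≈ 5.7 × 13.974 ≈ 79.7 kt.

80 kt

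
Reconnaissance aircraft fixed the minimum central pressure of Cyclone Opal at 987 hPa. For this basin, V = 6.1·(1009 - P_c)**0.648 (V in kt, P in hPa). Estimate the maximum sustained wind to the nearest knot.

45 kt

ΔP = 1009 − 987 = 22 hPa.
22^0.648 ≈ 7.411.
V ≈ 6.1 × 7.411 ≈ 45.2 kt.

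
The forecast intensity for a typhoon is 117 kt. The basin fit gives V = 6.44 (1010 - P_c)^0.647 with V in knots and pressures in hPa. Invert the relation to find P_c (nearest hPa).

922 hPa

ΔP = (V / 6.44)^(1/0.647) = (117/6.44)^1.546.
117/6.44 = 18.168; 18.168^1.546 ≈ 88.38 hPa.
P_c = 1010 − 88.38 = 921.62 ≈ 922 hPa.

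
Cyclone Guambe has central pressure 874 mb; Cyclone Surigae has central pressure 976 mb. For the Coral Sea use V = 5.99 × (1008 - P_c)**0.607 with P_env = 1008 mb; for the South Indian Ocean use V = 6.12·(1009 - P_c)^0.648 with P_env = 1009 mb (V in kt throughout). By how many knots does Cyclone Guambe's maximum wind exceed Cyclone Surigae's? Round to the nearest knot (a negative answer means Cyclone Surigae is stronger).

Cyclone Guambe: ΔP = 134; V ≈ 5.99 × 134^0.607 ≈ 117.11 kt.
Cyclone Surigae: ΔP = 33; V ≈ 6.12 × 33^0.648 ≈ 58.99 kt.
Difference ≈ 117.11 − 58.99 = 58.12 → 58 kt.

58 kt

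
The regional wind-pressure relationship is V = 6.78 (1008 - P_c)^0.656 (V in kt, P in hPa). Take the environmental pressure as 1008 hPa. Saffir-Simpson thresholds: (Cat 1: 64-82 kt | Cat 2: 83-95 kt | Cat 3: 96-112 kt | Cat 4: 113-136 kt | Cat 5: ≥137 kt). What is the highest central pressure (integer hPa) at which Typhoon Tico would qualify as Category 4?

Category 4 begins at V = 113 kt.
Required ΔP = (113/6.78)^(1/0.656) = 16.667^1.524 ≈ 72.87 hPa.
P_c ≤ 1008 − 72.87 = 935.13, so the highest integer P_c is 935 hPa.

935 hPa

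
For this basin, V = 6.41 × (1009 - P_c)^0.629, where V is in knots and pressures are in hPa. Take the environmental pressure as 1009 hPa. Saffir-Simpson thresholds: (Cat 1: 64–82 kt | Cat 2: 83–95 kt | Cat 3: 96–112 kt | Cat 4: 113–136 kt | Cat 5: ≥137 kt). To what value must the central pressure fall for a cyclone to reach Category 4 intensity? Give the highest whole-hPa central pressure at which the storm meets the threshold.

913 hPa

Category 4 begins at V = 113 kt.
Required ΔP = (113/6.41)^(1/0.629) = 17.629^1.590 ≈ 95.78 hPa.
P_c ≤ 1009 − 95.78 = 913.22, so the highest integer P_c is 913 hPa.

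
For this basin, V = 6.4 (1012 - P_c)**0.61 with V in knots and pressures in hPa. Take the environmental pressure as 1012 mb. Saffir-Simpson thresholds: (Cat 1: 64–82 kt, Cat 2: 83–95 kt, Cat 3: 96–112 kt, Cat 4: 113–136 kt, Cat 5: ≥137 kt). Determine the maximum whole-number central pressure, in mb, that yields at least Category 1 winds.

Category 1 begins at V = 64 kt.
Required ΔP = (64/6.4)^(1/0.61) = 10.000^1.639 ≈ 43.59 mb.
P_c ≤ 1012 − 43.59 = 968.41, so the highest integer P_c is 968 mb.

968 mb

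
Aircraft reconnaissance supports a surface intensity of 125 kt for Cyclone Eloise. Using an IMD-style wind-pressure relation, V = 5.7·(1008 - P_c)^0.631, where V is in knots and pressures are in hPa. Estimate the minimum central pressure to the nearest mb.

875 mb

ΔP = (V / 5.7)^(1/0.631) = (125/5.7)^1.585.
125/5.7 = 21.930; 21.930^1.585 ≈ 133.43 mb.
P_c = 1008 − 133.43 = 874.57 ≈ 875 mb.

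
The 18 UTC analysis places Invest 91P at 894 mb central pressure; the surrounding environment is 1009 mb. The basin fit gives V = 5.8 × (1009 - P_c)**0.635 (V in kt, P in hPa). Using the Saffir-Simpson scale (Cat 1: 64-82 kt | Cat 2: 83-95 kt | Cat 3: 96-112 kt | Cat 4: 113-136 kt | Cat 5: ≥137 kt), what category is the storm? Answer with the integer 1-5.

ΔP = 1009 − 894 = 115 mb.
V ≈ 5.8 × 115^0.635 = 5.8 × 20.35 ≈ 118 kt.
118 kt falls in the Category 4 band.

4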